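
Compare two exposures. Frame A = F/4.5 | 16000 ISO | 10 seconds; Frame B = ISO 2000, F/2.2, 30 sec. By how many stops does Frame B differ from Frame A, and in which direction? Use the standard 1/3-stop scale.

Aperture: f/4.5 → f/4 → f/3.5 → f/3.2 → f/2.8 → f/2.5 → f/2.2 — 2 stops wider (brighter).
Shutter speed: 10 → 13 → 15 → 20 → 25 → 30 — 1 2/3 stops longer (brighter).
ISO: 16000 → 12800 → 10000 → 8000 → 6400 → 5000 → 4000 → 3200 → 2500 → 2000 — 3 stops dropped (darker).
Net: +2 +1 2/3 −3 = +2/3 stops.

2/3 stop brighter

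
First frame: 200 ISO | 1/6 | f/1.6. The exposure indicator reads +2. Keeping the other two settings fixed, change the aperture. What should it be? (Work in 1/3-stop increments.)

f/3.2

Overexposed by 2 stops → need 2 stops darker.
Aperture: f/1.6 → f/1.8 → f/2 → f/2.2 → f/2.5 → f/2.8 → f/3.2.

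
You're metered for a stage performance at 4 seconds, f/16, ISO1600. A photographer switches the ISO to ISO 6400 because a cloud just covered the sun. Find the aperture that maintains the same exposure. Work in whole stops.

f/32

ISO: 1600 → 3200 → 6400 — 2 stops raised (brighter).
Need 2 stops darker from the aperture: f/16 → f/22 → f/32.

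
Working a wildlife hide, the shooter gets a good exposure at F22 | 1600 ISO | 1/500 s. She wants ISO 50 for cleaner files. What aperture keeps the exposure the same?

ISO: 1600 → 800 → 400 → 200 → 100 → 50 — 5 stops dropped (darker).
Need 5 stops brighter from the aperture: f/22 → f/16 → f/11 → f/8 → f/5.6 → f/4.

f/4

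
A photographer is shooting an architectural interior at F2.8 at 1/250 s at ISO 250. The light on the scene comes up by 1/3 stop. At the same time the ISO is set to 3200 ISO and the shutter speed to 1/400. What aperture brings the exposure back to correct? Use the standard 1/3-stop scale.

f/9

Scene light: 1/3 stop brighter.
ISO: 250 → 320 → 400 → 500 → 640 → 800 → 1000 → 1250 → 1600 → 2000 → 2500 → 3200 — 3 2/3 stops higher (brighter).
Shutter speed: 1/250 → 1/320 → 1/400 — 2/3 stop faster (darker).
Net so far: 3 1/3 stops brighter. Aperture: f/2.8 → f/3.2 → f/3.5 → f/4 → f/4.5 → f/5 → f/5.6 → f/6.3 → f/7.1 → f/8 → f/9.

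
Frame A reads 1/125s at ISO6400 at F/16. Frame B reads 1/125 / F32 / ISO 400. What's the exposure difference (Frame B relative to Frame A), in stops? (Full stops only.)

Aperture: f/16 → f/22 → f/32 — 2 stops narrower (darker).
Shutter speed: unchanged.
ISO: 6400 → 3200 → 1600 → 800 → 400 — 4 stops lower (darker).
Net: −2 −4 = −6 stops.

6 stops darker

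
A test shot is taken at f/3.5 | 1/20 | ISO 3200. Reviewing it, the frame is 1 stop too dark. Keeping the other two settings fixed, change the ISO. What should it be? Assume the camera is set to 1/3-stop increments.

ISO 6400

Underexposed by 1 stop → need 1 stop brighter.
ISO: 3200 → 4000 → 5000 → 6400.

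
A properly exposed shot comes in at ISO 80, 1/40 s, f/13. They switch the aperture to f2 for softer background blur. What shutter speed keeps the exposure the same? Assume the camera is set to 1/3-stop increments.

Aperture: f/13 → f/11 → f/10 → f/9 → f/8 → f/7.1 → f/6.3 → f/5.6 → f/5 → f/4.5 → f/4 → f/3.5 → f/3.2 → f/2.8 → f/2.5 → f/2.2 → f/2 — 5 1/3 stops larger aperture (brighter).
Need 5 1/3 stops darker from the shutter speed: 1/40 → 1/50 → 1/60 → 1/80 → 1/100 → 1/125 → 1/160 → 1/200 → 1/250 → 1/320 → 1/400 → 1/500 → 1/640 → 1/800 → 1/1000 → 1/1250 → 1/1600.

1/1600s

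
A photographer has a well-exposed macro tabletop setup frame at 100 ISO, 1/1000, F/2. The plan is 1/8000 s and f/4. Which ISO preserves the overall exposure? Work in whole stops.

ISO 3200

Shutter speed: 1/1000 → 1/2000 → 1/4000 → 1/8000 — 3 stops shorter (darker).
Aperture: f/2 → f/2.8 → f/4 — 2 stops narrower (darker).
Net change so far: 5 stops darker. Offset with the ISO: 100 → 200 → 400 → 800 → 1600 → 3200.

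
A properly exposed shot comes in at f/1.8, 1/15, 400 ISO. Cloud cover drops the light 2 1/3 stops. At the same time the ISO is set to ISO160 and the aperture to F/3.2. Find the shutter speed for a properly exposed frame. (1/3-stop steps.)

2.5 s

Scene light: 2 1/3 stops darker.
ISO: 400 → 320 → 250 → 200 → 160 — 1 1/3 stops lower (darker).
Aperture: f/1.8 → f/2 → f/2.2 → f/2.5 → f/2.8 → f/3.2 — 1 2/3 stops narrower (darker).
Net so far: 5 1/3 stops darker. Shutter speed: 1/15 → 1/13 → 1/10 → 1/8 → 1/6 → 1/5 → 1/4 → 0.3 → 0.4 → 0.5 → 0.6 → 0.8 → 1 → 1.3 → 1.6 → 2 → 2.5.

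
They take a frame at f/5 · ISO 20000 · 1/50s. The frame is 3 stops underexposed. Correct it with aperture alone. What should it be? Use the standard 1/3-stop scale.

Underexposed by 3 stops → need 3 stops brighter.
Aperture: f/5 → f/4.5 → f/4 → f/3.5 → f/3.2 → f/2.8 → f/2.5 → f/2.2 → f/2 → f/1.8.

f/1.8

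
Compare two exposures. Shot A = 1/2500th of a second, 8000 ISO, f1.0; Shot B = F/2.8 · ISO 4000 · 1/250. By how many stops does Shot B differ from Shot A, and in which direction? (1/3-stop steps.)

Aperture: f/1.0 → f/1.1 → f/1.2 → f/1.4 → f/1.6 → f/1.8 → f/2 → f/2.2 → f/2.5 → f/2.8 — 3 stops narrower (darker).
Shutter speed: 1/2500 → 1/2000 → 1/1600 → 1/1250 → 1/1000 → 1/800 → 1/640 → 1/500 → 1/400 → 1/320 → 1/250 — 3 1/3 stops slower (brighter).
ISO: 8000 → 6400 → 5000 → 4000 — 1 stop lower (darker).
Net: −3 +3 1/3 −1 = −2/3 stops.

2/3 stop darker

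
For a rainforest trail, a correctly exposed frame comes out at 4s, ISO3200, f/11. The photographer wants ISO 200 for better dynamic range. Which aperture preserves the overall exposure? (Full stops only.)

ISO: 3200 → 1600 → 800 → 400 → 200 — 4 stops lower (darker).
Need 4 stops brighter from the aperture: f/11 → f/8 → f/5.6 → f/4 → f/2.8.

f/2.8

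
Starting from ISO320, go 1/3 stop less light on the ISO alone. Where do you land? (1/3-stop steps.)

ISO: 320 → 250 — 1/3 stop dropped (darker).

ISO 250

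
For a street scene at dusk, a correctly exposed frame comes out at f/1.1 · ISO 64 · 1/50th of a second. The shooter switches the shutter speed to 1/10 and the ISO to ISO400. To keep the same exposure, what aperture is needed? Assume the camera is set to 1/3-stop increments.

f/6.3

Shutter speed: 1/50 → 1/40 → 1/30 → 1/25 → 1/20 → 1/15 → 1/13 → 1/10 — 2 1/3 stops longer (brighter).
ISO: 64 → 80 → 100 → 125 → 160 → 200 → 250 → 320 → 400 — 2 2/3 stops higher (brighter).
Net change so far: 5 stops brighter. Offset with the aperture: f/1.1 → f/1.2 → f/1.4 → f/1.6 → f/1.8 → f/2 → f/2.2 → f/2.5 → f/2.8 → f/3.2 → f/3.5 → f/4 → f/4.5 → f/5 → f/5.6 → f/6.3.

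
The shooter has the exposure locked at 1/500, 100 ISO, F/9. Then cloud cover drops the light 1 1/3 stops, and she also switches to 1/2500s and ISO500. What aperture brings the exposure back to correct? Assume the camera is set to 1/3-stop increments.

f/5.6

Scene light: 1 1/3 stops darker.
Shutter speed: 1/500 → 1/640 → 1/800 → 1/1000 → 1/1250 → 1/1600 → 1/2000 → 1/2500 — 2 1/3 stops faster (darker).
ISO: 100 → 125 → 160 → 200 → 250 → 320 → 400 → 500 — 2 1/3 stops higher (brighter).
Net so far: 1 1/3 stops darker. Aperture: f/9 → f/8 → f/7.1 → f/6.3 → f/5.6.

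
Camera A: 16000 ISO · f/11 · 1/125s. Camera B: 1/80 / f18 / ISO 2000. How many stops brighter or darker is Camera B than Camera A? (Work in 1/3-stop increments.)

3 2/3 stops darker

Aperture: f/11 → f/13 → f/14 → f/16 → f/18 — 1 1/3 stops smaller aperture (darker).
Shutter speed: 1/125 → 1/100 → 1/80 — 2/3 stop longer (brighter).
ISO: 16000 → 12800 → 10000 → 8000 → 6400 → 5000 → 4000 → 3200 → 2500 → 2000 — 3 stops dropped (darker).
Net: −1 1/3 +2/3 −3 = −3 2/3 stops.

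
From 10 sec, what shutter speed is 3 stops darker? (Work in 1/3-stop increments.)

Shutter speed: 10 → 8 → 6 → 5 → 4 → 3.2 → 2.5 → 2 → 1.6 → 1.3 — 3 stops faster (darker).

1.3 s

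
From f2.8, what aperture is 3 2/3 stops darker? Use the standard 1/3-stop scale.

f/10

Aperture: f/2.8 → f/3.2 → f/3.5 → f/4 → f/4.5 → f/5 → f/5.6 → f/6.3 → f/7.1 → f/8 → f/9 → f/10 — 3 2/3 stops narrower (darker).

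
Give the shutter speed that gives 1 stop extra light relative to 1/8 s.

1/4s

Shutter speed: 1/8 → 1/4 — 1 stop longer (brighter).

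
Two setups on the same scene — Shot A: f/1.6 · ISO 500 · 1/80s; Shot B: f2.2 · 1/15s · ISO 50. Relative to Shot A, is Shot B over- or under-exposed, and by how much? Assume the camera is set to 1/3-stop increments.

Aperture: f/1.6 → f/1.8 → f/2 → f/2.2 — 1 stop stopped down (darker).
Shutter speed: 1/80 → 1/60 → 1/50 → 1/40 → 1/30 → 1/25 → 1/20 → 1/15 — 2 1/3 stops slower (brighter).
ISO: 500 → 400 → 320 → 250 → 200 → 160 → 125 → 100 → 80 → 64 → 50 — 3 1/3 stops lower (darker).
Net: −1 +2 1/3 −3 1/3 = −2 stops.

2 stops darker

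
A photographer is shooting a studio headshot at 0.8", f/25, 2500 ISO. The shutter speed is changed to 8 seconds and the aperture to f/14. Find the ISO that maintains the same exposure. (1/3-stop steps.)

ISO 80

Shutter speed: 0.8 → 1 → 1.3 → 1.6 → 2 → 2.5 → 3.2 → 4 → 5 → 6 → 8 — 3 1/3 stops slower (brighter).
Aperture: f/25 → f/22 → f/20 → f/18 → f/16 → f/14 — 1 2/3 stops opened up (brighter).
Net change so far: 5 stops brighter. Offset with the ISO: 2500 → 2000 → 1600 → 1250 → 1000 → 800 → 640 → 500 → 400 → 320 → 250 → 200 → 160 → 125 → 100 → 80.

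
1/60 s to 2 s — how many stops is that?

7 stops

1/60 → 1/30 → 1/15 → 1/8 → 1/4 → 1/2 → 1 → 2 — count the steps: 7 stops.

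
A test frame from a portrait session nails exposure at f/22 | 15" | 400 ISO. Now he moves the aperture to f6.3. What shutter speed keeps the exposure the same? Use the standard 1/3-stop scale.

1.3 s

Aperture: f/22 → f/20 → f/18 → f/16 → f/14 → f/13 → f/11 → f/10 → f/9 → f/8 → f/7.1 → f/6.3 — 3 2/3 stops wider (brighter).
Need 3 2/3 stops darker from the shutter speed: 15 → 13 → 10 → 8 → 6 → 5 → 4 → 3.2 → 2.5 → 2 → 1.6 → 1.3.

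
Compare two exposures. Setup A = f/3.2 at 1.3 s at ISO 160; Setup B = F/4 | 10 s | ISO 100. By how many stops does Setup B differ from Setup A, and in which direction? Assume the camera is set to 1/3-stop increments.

Aperture: f/3.2 → f/3.5 → f/4 — 2/3 stop narrower (darker).
Shutter speed: 1.3 → 1.6 → 2 → 2.5 → 3.2 → 4 → 5 → 6 → 8 → 10 — 3 stops slower (brighter).
ISO: 160 → 125 → 100 — 2/3 stop lower (darker).
Net: −2/3 +3 −2/3 = +1 2/3 stops.

1 2/3 stops brighter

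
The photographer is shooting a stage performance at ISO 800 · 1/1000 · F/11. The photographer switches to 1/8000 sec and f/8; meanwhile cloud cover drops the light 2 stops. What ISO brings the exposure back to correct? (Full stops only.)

Scene light: 2 stops darker.
Shutter speed: 1/1000 → 1/2000 → 1/4000 → 1/8000 — 3 stops faster (darker).
Aperture: f/11 → f/8 — 1 stop larger aperture (brighter).
Net so far: 4 stops darker. ISO: 800 → 1600 → 3200 → 6400 → 12800.

ISO 12800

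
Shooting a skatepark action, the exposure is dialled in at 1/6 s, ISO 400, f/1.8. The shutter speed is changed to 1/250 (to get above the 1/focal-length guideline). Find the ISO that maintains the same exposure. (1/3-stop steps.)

Shutter speed: 1/6 → 1/8 → 1/10 → 1/13 → 1/15 → 1/20 → 1/25 → 1/30 → 1/40 → 1/50 → 1/60 → 1/80 → 1/100 → 1/125 → 1/160 → 1/200 → 1/250 — 5 1/3 stops shorter (darker).
Need 5 1/3 stops brighter from the ISO: 400 → 500 → 640 → 800 → 1000 → 1250 → 1600 → 2000 → 2500 → 3200 → 4000 → 5000 → 6400 → 8000 → 10000 → 12800 → 16000.

ISO 16000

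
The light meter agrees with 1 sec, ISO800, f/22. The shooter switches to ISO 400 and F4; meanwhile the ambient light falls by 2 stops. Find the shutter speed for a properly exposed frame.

Scene light: 2 stops darker.
ISO: 800 → 400 — 1 stop lower (darker).
Aperture: f/22 → f/16 → f/11 → f/8 → f/5.6 → f/4 — 5 stops wider (brighter).
Net so far: 2 stops brighter. Shutter speed: 1 → 1/2 → 1/4.

1/4s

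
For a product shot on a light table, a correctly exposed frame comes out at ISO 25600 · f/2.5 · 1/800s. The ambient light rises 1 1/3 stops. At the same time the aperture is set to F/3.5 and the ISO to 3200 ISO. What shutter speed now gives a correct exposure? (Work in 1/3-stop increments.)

1/125s

Scene light: 1 1/3 stops brighter.
Aperture: f/2.5 → f/2.8 → f/3.2 → f/3.5 — 1 stop smaller aperture (darker).
ISO: 25600 → 20000 → 16000 → 12800 → 10000 → 8000 → 6400 → 5000 → 4000 → 3200 — 3 stops lower (darker).
Net so far: 2 2/3 stops darker. Shutter speed: 1/800 → 1/640 → 1/500 → 1/400 → 1/320 → 1/250 → 1/200 → 1/160 → 1/125.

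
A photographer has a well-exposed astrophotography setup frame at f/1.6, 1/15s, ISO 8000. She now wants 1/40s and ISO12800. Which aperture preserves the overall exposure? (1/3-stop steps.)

f/1.2

Shutter speed: 1/15 → 1/20 → 1/25 → 1/30 → 1/40 — 1 1/3 stops shorter (darker).
ISO: 8000 → 10000 → 12800 — 2/3 stop raised (brighter).
Net change so far: 2/3 stop darker. Offset with the aperture: f/1.6 → f/1.4 → f/1.2.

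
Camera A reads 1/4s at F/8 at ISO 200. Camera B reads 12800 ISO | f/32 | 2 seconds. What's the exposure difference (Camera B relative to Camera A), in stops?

5 stops brighter

Aperture: f/8 → f/11 → f/16 → f/22 → f/32 — 4 stops narrower (darker).
Shutter speed: 1/4 → 1/2 → 1 → 2 — 3 stops longer (brighter).
ISO: 200 → 400 → 800 → 1600 → 3200 → 6400 → 12800 — 6 stops higher (brighter).
Net: −4 +3 +6 = +5 stops.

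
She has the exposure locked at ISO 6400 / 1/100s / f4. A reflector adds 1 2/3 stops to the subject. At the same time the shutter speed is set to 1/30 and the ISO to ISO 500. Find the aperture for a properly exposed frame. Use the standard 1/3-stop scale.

Scene light: 1 2/3 stops brighter.
Shutter speed: 1/100 → 1/80 → 1/60 → 1/50 → 1/40 → 1/30 — 1 2/3 stops longer (brighter).
ISO: 6400 → 5000 → 4000 → 3200 → 2500 → 2000 → 1600 → 1250 → 1000 → 800 → 640 → 500 — 3 2/3 stops lower (darker).
Net so far: 1/3 stop darker. Aperture: f/4 → f/3.5.

f/3.5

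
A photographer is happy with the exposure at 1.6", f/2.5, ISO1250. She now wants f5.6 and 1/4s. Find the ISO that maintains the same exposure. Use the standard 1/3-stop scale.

Aperture: f/2.5 → f/2.8 → f/3.2 → f/3.5 → f/4 → f/4.5 → f/5 → f/5.6 — 2 1/3 stops stopped down (darker).
Shutter speed: 1.6 → 1.3 → 1 → 0.8 → 0.6 → 0.5 → 0.4 → 0.3 → 1/4 — 2 2/3 stops faster (darker).
Net change so far: 5 stops darker. Offset with the ISO: 1250 → 1600 → 2000 → 2500 → 3200 → 4000 → 5000 → 6400 → 8000 → 10000 → 12800 → 16000 → 20000 → 25600 → 32000 → 40000.

ISO 40000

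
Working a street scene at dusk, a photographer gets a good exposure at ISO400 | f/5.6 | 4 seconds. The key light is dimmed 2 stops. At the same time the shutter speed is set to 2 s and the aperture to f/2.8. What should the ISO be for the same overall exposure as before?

Scene light: 2 stops darker.
Shutter speed: 4 → 2 — 1 stop shorter (darker).
Aperture: f/5.6 → f/4 → f/2.8 — 2 stops wider (brighter).
Net so far: 1 stop darker. ISO: 400 → 800.

ISO 800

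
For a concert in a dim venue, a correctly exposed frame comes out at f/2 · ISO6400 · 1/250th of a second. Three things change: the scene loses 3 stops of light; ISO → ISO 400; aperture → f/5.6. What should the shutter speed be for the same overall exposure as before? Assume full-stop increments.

4 s

Scene light: 3 stops darker.
ISO: 6400 → 3200 → 1600 → 800 → 400 — 4 stops dropped (darker).
Aperture: f/2 → f/2.8 → f/4 → f/5.6 — 3 stops smaller aperture (darker).
Net so far: 10 stops darker. Shutter speed: 1/250 → 1/125 → 1/60 → 1/30 → 1/15 → 1/8 → 1/4 → 1/2 → 1 → 2 → 4.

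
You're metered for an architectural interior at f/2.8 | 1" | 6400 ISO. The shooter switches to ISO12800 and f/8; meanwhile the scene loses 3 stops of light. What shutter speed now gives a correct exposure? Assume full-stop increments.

Scene light: 3 stops darker.
ISO: 6400 → 12800 — 1 stop raised (brighter).
Aperture: f/2.8 → f/4 → f/5.6 → f/8 — 3 stops stopped down (darker).
Net so far: 5 stops darker. Shutter speed: 1 → 2 → 4 → 8 → 15 → 30.

30 s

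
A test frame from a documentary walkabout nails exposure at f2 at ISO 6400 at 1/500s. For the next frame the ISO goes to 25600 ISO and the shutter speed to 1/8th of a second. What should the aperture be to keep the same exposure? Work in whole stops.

ISO: 6400 → 12800 → 25600 — 2 stops raised (brighter).
Shutter speed: 1/500 → 1/250 → 1/125 → 1/60 → 1/30 → 1/15 → 1/8 — 6 stops longer (brighter).
Net change so far: 8 stops brighter. Offset with the aperture: f/2 → f/2.8 → f/4 → f/5.6 → f/8 → f/11 → f/16 → f/22 → f/32.

f/32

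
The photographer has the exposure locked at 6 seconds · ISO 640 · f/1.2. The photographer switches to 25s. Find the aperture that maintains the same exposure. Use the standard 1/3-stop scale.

f/2.5

Shutter speed: 6 → 8 → 10 → 13 → 15 → 20 → 25 — 2 stops longer (brighter).
Need 2 stops darker from the aperture: f/1.2 → f/1.4 → f/1.6 → f/1.8 → f/2 → f/2.2 → f/2.5.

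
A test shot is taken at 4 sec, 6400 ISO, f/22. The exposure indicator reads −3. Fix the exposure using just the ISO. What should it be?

Underexposed by 3 stops → need 3 stops brighter.
ISO: 6400 → 12800 → 25600 → 51200.

ISO 51200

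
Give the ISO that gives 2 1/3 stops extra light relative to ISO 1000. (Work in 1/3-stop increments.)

ISO: 1000 → 1250 → 1600 → 2000 → 2500 → 3200 → 4000 → 5000 — 2 1/3 stops higher (brighter).

ISO 5000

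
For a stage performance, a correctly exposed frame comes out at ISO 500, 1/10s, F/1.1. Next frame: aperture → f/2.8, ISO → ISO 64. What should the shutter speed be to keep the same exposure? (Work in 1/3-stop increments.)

5 s

Aperture: f/1.1 → f/1.2 → f/1.4 → f/1.6 → f/1.8 → f/2 → f/2.2 → f/2.5 → f/2.8 — 2 2/3 stops narrower (darker).
ISO: 500 → 400 → 320 → 250 → 200 → 160 → 125 → 100 → 80 → 64 — 3 stops dropped (darker).
Net change so far: 5 2/3 stops darker. Offset with the shutter speed: 1/10 → 1/8 → 1/6 → 1/5 → 1/4 → 0.3 → 0.4 → 0.5 → 0.6 → 0.8 → 1 → 1.3 → 1.6 → 2 → 2.5 → 3.2 → 4 → 5.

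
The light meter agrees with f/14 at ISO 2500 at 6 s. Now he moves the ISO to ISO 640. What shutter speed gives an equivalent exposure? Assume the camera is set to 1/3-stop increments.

25 s

ISO: 2500 → 2000 → 1600 → 1250 → 1000 → 800 → 640 — 2 stops lower (darker).
Need 2 stops brighter from the shutter speed: 6 → 8 → 10 → 13 → 15 → 20 → 25.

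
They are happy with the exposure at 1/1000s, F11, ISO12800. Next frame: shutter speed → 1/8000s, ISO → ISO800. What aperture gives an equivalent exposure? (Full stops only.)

Shutter speed: 1/1000 → 1/2000 → 1/4000 → 1/8000 — 3 stops faster (darker).
ISO: 12800 → 6400 → 3200 → 1600 → 800 — 4 stops lower (darker).
Net change so far: 7 stops darker. Offset with the aperture: f/11 → f/8 → f/5.6 → f/4 → f/2.8 → f/2 → f/1.4 → f/1.0.

f/1.0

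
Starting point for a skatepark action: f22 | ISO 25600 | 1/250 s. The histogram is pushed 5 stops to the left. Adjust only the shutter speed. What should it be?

1/8s

Underexposed by 5 stops → need 5 stops brighter.
Shutter speed: 1/250 → 1/125 → 1/60 → 1/30 → 1/15 → 1/8.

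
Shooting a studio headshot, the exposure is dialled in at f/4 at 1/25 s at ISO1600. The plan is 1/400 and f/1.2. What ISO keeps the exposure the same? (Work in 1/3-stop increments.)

ISO 2500

Shutter speed: 1/25 → 1/30 → 1/40 → 1/50 → 1/60 → 1/80 → 1/100 → 1/125 → 1/160 → 1/200 → 1/250 → 1/320 → 1/400 — 4 stops faster (darker).
Aperture: f/4 → f/3.5 → f/3.2 → f/2.8 → f/2.5 → f/2.2 → f/2 → f/1.8 → f/1.6 → f/1.4 → f/1.2 — 3 1/3 stops wider (brighter).
Net change so far: 2/3 stop darker. Offset with the ISO: 1600 → 2000 → 2500.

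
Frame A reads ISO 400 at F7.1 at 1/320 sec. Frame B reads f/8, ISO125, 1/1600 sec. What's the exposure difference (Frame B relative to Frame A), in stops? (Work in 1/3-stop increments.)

4 1/3 stops darker

Aperture: f/7.1 → f/8 — 1/3 stop stopped down (darker).
Shutter speed: 1/320 → 1/400 → 1/500 → 1/640 → 1/800 → 1/1000 → 1/1250 → 1/1600 — 2 1/3 stops shorter (darker).
ISO: 400 → 320 → 250 → 200 → 160 → 125 — 1 2/3 stops dropped (darker).
Net: −1/3 −2 1/3 −1 2/3 = −4 1/3 stops.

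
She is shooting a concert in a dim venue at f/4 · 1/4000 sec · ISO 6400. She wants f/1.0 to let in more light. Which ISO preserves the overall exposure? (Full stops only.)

Aperture: f/4 → f/2.8 → f/2 → f/1.4 → f/1.0 — 4 stops larger aperture (brighter).
Need 4 stops darker from the ISO: 6400 → 3200 → 1600 → 800 → 400.

ISO 400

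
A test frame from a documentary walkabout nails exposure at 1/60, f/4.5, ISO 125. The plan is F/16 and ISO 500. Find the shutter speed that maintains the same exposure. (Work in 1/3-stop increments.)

Aperture: f/4.5 → f/5 → f/5.6 → f/6.3 → f/7.1 → f/8 → f/9 → f/10 → f/11 → f/13 → f/14 → f/16 — 3 2/3 stops stopped down (darker).
ISO: 125 → 160 → 200 → 250 → 320 → 400 → 500 — 2 stops higher (brighter).
Net change so far: 1 2/3 stops darker. Offset with the shutter speed: 1/60 → 1/50 → 1/40 → 1/30 → 1/25 → 1/20.

1/20s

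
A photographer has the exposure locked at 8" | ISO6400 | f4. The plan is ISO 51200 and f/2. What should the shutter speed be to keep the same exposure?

1/4s

ISO: 6400 → 12800 → 25600 → 51200 — 3 stops raised (brighter).
Aperture: f/4 → f/2.8 → f/2 — 2 stops opened up (brighter).
Net change so far: 5 stops brighter. Offset with the shutter speed: 8 → 4 → 2 → 1 → 1/2 → 1/4.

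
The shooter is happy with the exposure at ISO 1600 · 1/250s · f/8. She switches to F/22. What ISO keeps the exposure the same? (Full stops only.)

ISO 12800

Aperture: f/8 → f/11 → f/16 → f/22 — 3 stops stopped down (darker).
Need 3 stops brighter from the ISO: 1600 → 3200 → 6400 → 12800.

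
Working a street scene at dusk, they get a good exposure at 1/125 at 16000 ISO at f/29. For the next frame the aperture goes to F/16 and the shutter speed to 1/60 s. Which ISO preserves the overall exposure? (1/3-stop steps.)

Aperture: f/29 → f/25 → f/22 → f/20 → f/18 → f/16 — 1 2/3 stops opened up (brighter).
Shutter speed: 1/125 → 1/100 → 1/80 → 1/60 — 1 stop longer (brighter).
Net change so far: 2 2/3 stops brighter. Offset with the ISO: 16000 → 12800 → 10000 → 8000 → 6400 → 5000 → 4000 → 3200 → 2500.

ISO 2500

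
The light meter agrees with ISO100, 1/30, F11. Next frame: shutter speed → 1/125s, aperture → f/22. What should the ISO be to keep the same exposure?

ISO 1600

Shutter speed: 1/30 → 1/60 → 1/125 — 2 stops faster (darker).
Aperture: f/11 → f/16 → f/22 — 2 stops narrower (darker).
Net change so far: 4 stops darker. Offset with the ISO: 100 → 200 → 400 → 800 → 1600.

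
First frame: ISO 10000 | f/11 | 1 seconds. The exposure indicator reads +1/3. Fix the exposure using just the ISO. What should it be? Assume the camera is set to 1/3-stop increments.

Overexposed by 1/3 stop → need 1/3 stop darker.
ISO: 10000 → 8000.

ISO 8000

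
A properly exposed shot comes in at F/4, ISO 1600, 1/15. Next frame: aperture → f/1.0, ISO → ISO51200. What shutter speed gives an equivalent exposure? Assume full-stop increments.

1/8000s

Aperture: f/4 → f/2.8 → f/2 → f/1.4 → f/1.0 — 4 stops larger aperture (brighter).
ISO: 1600 → 3200 → 6400 → 12800 → 25600 → 51200 — 5 stops higher (brighter).
Net change so far: 9 stops brighter. Offset with the shutter speed: 1/15 → 1/30 → 1/60 → 1/125 → 1/250 → 1/500 → 1/1000 → 1/2000 → 1/4000 → 1/8000.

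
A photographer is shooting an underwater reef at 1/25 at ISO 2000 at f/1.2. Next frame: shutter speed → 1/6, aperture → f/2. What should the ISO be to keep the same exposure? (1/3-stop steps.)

ISO 1250

Shutter speed: 1/25 → 1/20 → 1/15 → 1/13 → 1/10 → 1/8 → 1/6 — 2 stops longer (brighter).
Aperture: f/1.2 → f/1.4 → f/1.6 → f/1.8 → f/2 — 1 1/3 stops smaller aperture (darker).
Net change so far: 2/3 stop brighter. Offset with the ISO: 2000 → 1600 → 1250.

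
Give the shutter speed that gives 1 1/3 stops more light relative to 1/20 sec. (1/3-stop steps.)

1/8s

Shutter speed: 1/20 → 1/15 → 1/13 → 1/10 → 1/8 — 1 1/3 stops longer (brighter).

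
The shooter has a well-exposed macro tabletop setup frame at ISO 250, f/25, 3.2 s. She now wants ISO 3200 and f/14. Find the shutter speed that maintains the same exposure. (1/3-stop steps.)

ISO: 250 → 320 → 400 → 500 → 640 → 800 → 1000 → 1250 → 1600 → 2000 → 2500 → 3200 — 3 2/3 stops raised (brighter).
Aperture: f/25 → f/22 → f/20 → f/18 → f/16 → f/14 — 1 2/3 stops wider (brighter).
Net change so far: 5 1/3 stops brighter. Offset with the shutter speed: 3.2 → 2.5 → 2 → 1.6 → 1.3 → 1 → 0.8 → 0.6 → 0.5 → 0.4 → 0.3 → 1/4 → 1/5 → 1/6 → 1/8 → 1/10 → 1/13.

1/13s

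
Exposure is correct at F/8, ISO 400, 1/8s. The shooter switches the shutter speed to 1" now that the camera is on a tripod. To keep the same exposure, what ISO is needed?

ISO 50

Shutter speed: 1/8 → 1/4 → 1/2 → 1 — 3 stops slower (brighter).
Need 3 stops darker from the ISO: 400 → 200 → 100 → 50.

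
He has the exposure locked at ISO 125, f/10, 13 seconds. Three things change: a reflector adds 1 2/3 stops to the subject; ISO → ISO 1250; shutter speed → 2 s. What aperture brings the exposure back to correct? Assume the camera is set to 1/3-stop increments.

Scene light: 1 2/3 stops brighter.
ISO: 125 → 160 → 200 → 250 → 320 → 400 → 500 → 640 → 800 → 1000 → 1250 — 3 1/3 stops raised (brighter).
Shutter speed: 13 → 10 → 8 → 6 → 5 → 4 → 3.2 → 2.5 → 2 — 2 2/3 stops faster (darker).
Net so far: 2 1/3 stops brighter. Aperture: f/10 → f/11 → f/13 → f/14 → f/16 → f/18 → f/20 → f/22.

f/22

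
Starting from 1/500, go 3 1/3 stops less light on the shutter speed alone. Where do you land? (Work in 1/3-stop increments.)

1/5000s

Shutter speed: 1/500 → 1/640 → 1/800 → 1/1000 → 1/1250 → 1/1600 → 1/2000 → 1/2500 → 1/3200 → 1/4000 → 1/5000 — 3 1/3 stops faster (darker).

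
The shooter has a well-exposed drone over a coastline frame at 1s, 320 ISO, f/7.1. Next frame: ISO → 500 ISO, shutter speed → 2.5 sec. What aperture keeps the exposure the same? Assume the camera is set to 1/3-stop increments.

f/14

ISO: 320 → 400 → 500 — 2/3 stop raised (brighter).
Shutter speed: 1 → 1.3 → 1.6 → 2 → 2.5 — 1 1/3 stops longer (brighter).
Net change so far: 2 stops brighter. Offset with the aperture: f/7.1 → f/8 → f/9 → f/10 → f/11 → f/13 → f/14.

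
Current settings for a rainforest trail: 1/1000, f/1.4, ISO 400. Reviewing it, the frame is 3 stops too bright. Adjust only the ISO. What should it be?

ISO 50

Overexposed by 3 stops → need 3 stops darker.
ISO: 400 → 200 → 100 → 50.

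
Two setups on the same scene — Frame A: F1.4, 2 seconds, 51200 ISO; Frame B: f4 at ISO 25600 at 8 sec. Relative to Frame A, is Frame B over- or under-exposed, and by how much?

2 stops darker

Aperture: f/1.4 → f/2 → f/2.8 → f/4 — 3 stops smaller aperture (darker).
Shutter speed: 2 → 4 → 8 — 2 stops slower (brighter).
ISO: 51200 → 25600 — 1 stop dropped (darker).
Net: −3 +2 −1 = −2 stops.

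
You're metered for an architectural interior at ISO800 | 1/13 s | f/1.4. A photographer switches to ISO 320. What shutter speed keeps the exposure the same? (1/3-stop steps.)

ISO: 800 → 640 → 500 → 400 → 320 — 1 1/3 stops dropped (darker).
Need 1 1/3 stops brighter from the shutter speed: 1/13 → 1/10 → 1/8 → 1/6 → 1/5.

1/5s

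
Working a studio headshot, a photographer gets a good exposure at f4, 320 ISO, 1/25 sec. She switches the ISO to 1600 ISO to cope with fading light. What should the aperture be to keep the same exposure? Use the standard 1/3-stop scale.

f/9

ISO: 320 → 400 → 500 → 640 → 800 → 1000 → 1250 → 1600 — 2 1/3 stops raised (brighter).
Need 2 1/3 stops darker from the aperture: f/4 → f/4.5 → f/5 → f/5.6 → f/6.3 → f/7.1 → f/8 → f/9.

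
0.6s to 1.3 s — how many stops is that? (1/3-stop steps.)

1 stop

0.6 → 0.8 → 1 → 1.3 — count the steps: 3 third-stops = 1 stop.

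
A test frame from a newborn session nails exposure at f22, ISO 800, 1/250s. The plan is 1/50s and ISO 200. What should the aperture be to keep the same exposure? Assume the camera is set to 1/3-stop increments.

Shutter speed: 1/250 → 1/200 → 1/160 → 1/125 → 1/100 → 1/80 → 1/60 → 1/50 — 2 1/3 stops slower (brighter).
ISO: 800 → 640 → 500 → 400 → 320 → 250 → 200 — 2 stops dropped (darker).
Net change so far: 1/3 stop brighter. Offset with the aperture: f/22 → f/25.

f/25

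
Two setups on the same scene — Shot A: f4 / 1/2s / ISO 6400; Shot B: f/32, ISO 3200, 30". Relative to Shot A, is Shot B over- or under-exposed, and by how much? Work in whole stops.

Aperture: f/4 → f/5.6 → f/8 → f/11 → f/16 → f/22 → f/32 — 6 stops smaller aperture (darker).
Shutter speed: 1/2 → 1 → 2 → 4 → 8 → 15 → 30 — 6 stops slower (brighter).
ISO: 6400 → 3200 — 1 stop dropped (darker).
Net: −6 +6 −1 = −1 stop.

1 stop darker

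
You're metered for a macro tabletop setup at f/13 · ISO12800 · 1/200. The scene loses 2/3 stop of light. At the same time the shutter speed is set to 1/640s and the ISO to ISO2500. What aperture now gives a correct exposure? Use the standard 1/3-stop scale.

f/2.5

Scene light: 2/3 stop darker.
Shutter speed: 1/200 → 1/250 → 1/320 → 1/400 → 1/500 → 1/640 — 1 2/3 stops faster (darker).
ISO: 12800 → 10000 → 8000 → 6400 → 5000 → 4000 → 3200 → 2500 — 2 1/3 stops lower (darker).
Net so far: 4 2/3 stops darker. Aperture: f/13 → f/11 → f/10 → f/9 → f/8 → f/7.1 → f/6.3 → f/5.6 → f/5 → f/4.5 → f/4 → f/3.5 → f/3.2 → f/2.8 → f/2.5.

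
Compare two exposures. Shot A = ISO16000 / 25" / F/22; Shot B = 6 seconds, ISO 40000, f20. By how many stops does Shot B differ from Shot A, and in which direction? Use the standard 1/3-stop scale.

1/3 stop darker

Aperture: f/22 → f/20 — 1/3 stop wider (brighter).
Shutter speed: 25 → 20 → 15 → 13 → 10 → 8 → 6 — 2 stops shorter (darker).
ISO: 16000 → 20000 → 25600 → 32000 → 40000 — 1 1/3 stops higher (brighter).
Net: +1/3 −2 +1 1/3 = −1/3 stops.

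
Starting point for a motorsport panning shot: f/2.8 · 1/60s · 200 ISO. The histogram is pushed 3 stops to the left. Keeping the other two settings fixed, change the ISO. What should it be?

ISO 1600

Underexposed by 3 stops → need 3 stops brighter.
ISO: 200 → 400 → 800 → 1600.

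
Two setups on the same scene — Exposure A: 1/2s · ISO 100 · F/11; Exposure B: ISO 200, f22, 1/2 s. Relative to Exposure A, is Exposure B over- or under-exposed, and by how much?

Aperture: f/11 → f/16 → f/22 — 2 stops smaller aperture (darker).
Shutter speed: unchanged.
ISO: 100 → 200 — 1 stop raised (brighter).
Net: −2 +1 = −1 stop.

1 stop darker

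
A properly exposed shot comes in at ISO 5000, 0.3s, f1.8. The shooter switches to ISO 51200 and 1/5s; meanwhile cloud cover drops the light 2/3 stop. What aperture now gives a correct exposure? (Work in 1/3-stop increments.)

Scene light: 2/3 stop darker.
ISO: 5000 → 6400 → 8000 → 10000 → 12800 → 16000 → 20000 → 25600 → 32000 → 40000 → 51200 — 3 1/3 stops higher (brighter).
Shutter speed: 0.3 → 1/4 → 1/5 — 2/3 stop faster (darker).
Net so far: 2 stops brighter. Aperture: f/1.8 → f/2 → f/2.2 → f/2.5 → f/2.8 → f/3.2 → f/3.5.

f/3.5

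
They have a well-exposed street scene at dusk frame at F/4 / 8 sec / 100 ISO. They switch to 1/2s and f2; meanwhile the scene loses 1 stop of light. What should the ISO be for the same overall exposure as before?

Scene light: 1 stop darker.
Shutter speed: 8 → 4 → 2 → 1 → 1/2 — 4 stops shorter (darker).
Aperture: f/4 → f/2.8 → f/2 — 2 stops opened up (brighter).
Net so far: 3 stops darker. ISO: 100 → 200 → 400 → 800.

ISO 800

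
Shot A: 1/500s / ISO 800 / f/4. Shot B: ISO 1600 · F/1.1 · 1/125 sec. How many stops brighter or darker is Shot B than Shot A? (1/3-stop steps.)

6 2/3 stops brighter

Aperture: f/4 → f/3.5 → f/3.2 → f/2.8 → f/2.5 → f/2.2 → f/2 → f/1.8 → f/1.6 → f/1.4 → f/1.2 → f/1.1 — 3 2/3 stops wider (brighter).
Shutter speed: 1/500 → 1/400 → 1/320 → 1/250 → 1/200 → 1/160 → 1/125 — 2 stops slower (brighter).
ISO: 800 → 1000 → 1250 → 1600 — 1 stop raised (brighter).
Net: +3 2/3 +2 +1 = +6 2/3 stops.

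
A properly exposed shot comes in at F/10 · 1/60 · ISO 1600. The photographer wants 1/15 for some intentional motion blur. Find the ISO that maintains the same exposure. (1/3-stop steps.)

ISO 400

Shutter speed: 1/60 → 1/50 → 1/40 → 1/30 → 1/25 → 1/20 → 1/15 — 2 stops longer (brighter).
Need 2 stops darker from the ISO: 1600 → 1250 → 1000 → 800 → 640 → 500 → 400.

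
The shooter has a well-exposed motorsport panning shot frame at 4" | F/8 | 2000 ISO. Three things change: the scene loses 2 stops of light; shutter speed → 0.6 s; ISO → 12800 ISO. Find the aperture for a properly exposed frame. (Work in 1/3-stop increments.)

Scene light: 2 stops darker.
Shutter speed: 4 → 3.2 → 2.5 → 2 → 1.6 → 1.3 → 1 → 0.8 → 0.6 — 2 2/3 stops faster (darker).
ISO: 2000 → 2500 → 3200 → 4000 → 5000 → 6400 → 8000 → 10000 → 12800 — 2 2/3 stops higher (brighter).
Net so far: 2 stops darker. Aperture: f/8 → f/7.1 → f/6.3 → f/5.6 → f/5 → f/4.5 → f/4.

f/4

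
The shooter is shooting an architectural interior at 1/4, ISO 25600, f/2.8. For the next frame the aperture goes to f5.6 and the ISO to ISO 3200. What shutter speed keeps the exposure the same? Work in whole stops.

Aperture: f/2.8 → f/4 → f/5.6 — 2 stops stopped down (darker).
ISO: 25600 → 12800 → 6400 → 3200 — 3 stops dropped (darker).
Net change so far: 5 stops darker. Offset with the shutter speed: 1/4 → 1/2 → 1 → 2 → 4 → 8.

8 s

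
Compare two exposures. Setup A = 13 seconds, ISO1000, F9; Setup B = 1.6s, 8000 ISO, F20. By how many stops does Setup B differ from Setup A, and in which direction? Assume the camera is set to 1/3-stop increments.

Aperture: f/9 → f/10 → f/11 → f/13 → f/14 → f/16 → f/18 → f/20 — 2 1/3 stops smaller aperture (darker).
Shutter speed: 13 → 10 → 8 → 6 → 5 → 4 → 3.2 → 2.5 → 2 → 1.6 — 3 stops shorter (darker).
ISO: 1000 → 1250 → 1600 → 2000 → 2500 → 3200 → 4000 → 5000 → 6400 → 8000 — 3 stops higher (brighter).
Net: −2 1/3 −3 +3 = −2 1/3 stops.

2 1/3 stops darker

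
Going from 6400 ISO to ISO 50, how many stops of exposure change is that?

7 stops

6400 → 3200 → 1600 → 800 → 400 → 200 → 100 → 50 — count the steps: 7 stops.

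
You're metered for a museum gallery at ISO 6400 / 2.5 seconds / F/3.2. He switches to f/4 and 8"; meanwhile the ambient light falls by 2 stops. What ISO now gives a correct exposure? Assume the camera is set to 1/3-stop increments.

Scene light: 2 stops darker.
Aperture: f/3.2 → f/3.5 → f/4 — 2/3 stop stopped down (darker).
Shutter speed: 2.5 → 3.2 → 4 → 5 → 6 → 8 — 1 2/3 stops longer (brighter).
Net so far: 1 stop darker. ISO: 6400 → 8000 → 10000 → 12800.

ISO 12800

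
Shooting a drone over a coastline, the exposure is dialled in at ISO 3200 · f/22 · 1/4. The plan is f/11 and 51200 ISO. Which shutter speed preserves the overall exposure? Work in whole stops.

Aperture: f/22 → f/16 → f/11 — 2 stops opened up (brighter).
ISO: 3200 → 6400 → 12800 → 25600 → 51200 — 4 stops raised (brighter).
Net change so far: 6 stops brighter. Offset with the shutter speed: 1/4 → 1/8 → 1/15 → 1/30 → 1/60 → 1/125 → 1/250.

1/250s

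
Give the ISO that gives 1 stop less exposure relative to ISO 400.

ISO: 400 → 200 — 1 stop dropped (darker).

ISO 200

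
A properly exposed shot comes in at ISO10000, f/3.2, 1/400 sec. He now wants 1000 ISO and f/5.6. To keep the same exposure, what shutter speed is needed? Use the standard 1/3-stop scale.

ISO: 10000 → 8000 → 6400 → 5000 → 4000 → 3200 → 2500 → 2000 → 1600 → 1250 → 1000 — 3 1/3 stops lower (darker).
Aperture: f/3.2 → f/3.5 → f/4 → f/4.5 → f/5 → f/5.6 — 1 2/3 stops stopped down (darker).
Net change so far: 5 stops darker. Offset with the shutter speed: 1/400 → 1/320 → 1/250 → 1/200 → 1/160 → 1/125 → 1/100 → 1/80 → 1/60 → 1/50 → 1/40 → 1/30 → 1/25 → 1/20 → 1/15 → 1/13.

1/13s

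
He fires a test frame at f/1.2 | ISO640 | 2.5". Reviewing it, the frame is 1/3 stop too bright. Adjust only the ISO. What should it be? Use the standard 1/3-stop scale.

Overexposed by 1/3 stop → need 1/3 stop darker.
ISO: 640 → 500.

ISO 500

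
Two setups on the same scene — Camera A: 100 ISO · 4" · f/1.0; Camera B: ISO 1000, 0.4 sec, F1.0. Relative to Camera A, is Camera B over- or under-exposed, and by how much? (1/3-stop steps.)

same exposure (0 stops)

Aperture: unchanged.
Shutter speed: 4 → 3.2 → 2.5 → 2 → 1.6 → 1.3 → 1 → 0.8 → 0.6 → 0.5 → 0.4 — 3 1/3 stops shorter (darker).
ISO: 100 → 125 → 160 → 200 → 250 → 320 → 400 → 500 → 640 → 800 → 1000 — 3 1/3 stops raised (brighter).
Net: −3 1/3 +3 1/3 = 0 stops.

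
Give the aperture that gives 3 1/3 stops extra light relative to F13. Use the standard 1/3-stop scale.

f/4

Aperture: f/13 → f/11 → f/10 → f/9 → f/8 → f/7.1 → f/6.3 → f/5.6 → f/5 → f/4.5 → f/4 — 3 1/3 stops wider (brighter).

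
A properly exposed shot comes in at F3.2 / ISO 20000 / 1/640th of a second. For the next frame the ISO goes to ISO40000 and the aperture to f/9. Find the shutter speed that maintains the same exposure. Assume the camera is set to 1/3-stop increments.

ISO: 20000 → 25600 → 32000 → 40000 — 1 stop raised (brighter).
Aperture: f/3.2 → f/3.5 → f/4 → f/4.5 → f/5 → f/5.6 → f/6.3 → f/7.1 → f/8 → f/9 — 3 stops smaller aperture (darker).
Net change so far: 2 stops darker. Offset with the shutter speed: 1/640 → 1/500 → 1/400 → 1/320 → 1/250 → 1/200 → 1/160.

1/160s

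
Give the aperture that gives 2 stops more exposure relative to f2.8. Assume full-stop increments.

f/1.4

Aperture: f/2.8 → f/2 → f/1.4 — 2 stops wider (brighter).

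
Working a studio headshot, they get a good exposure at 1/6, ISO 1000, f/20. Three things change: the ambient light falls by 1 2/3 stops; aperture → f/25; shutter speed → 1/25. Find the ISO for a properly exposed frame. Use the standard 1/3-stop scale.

Scene light: 1 2/3 stops darker.
Aperture: f/20 → f/22 → f/25 — 2/3 stop stopped down (darker).
Shutter speed: 1/6 → 1/8 → 1/10 → 1/13 → 1/15 → 1/20 → 1/25 — 2 stops faster (darker).
Net so far: 4 1/3 stops darker. ISO: 1000 → 1250 → 1600 → 2000 → 2500 → 3200 → 4000 → 5000 → 6400 → 8000 → 10000 → 12800 → 16000 → 20000.

ISO 20000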